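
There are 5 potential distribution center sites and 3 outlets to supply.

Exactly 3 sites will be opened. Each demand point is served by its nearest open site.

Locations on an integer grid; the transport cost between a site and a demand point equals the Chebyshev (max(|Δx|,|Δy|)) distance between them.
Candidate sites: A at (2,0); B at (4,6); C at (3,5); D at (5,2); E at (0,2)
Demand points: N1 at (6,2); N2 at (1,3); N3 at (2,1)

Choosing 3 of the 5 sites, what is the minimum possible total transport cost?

Open {A, D, E}.
  N1→D 1, N2→E 1, N3→A 1  ⇒ total 3.
Compare {A, C, D}: total 4.
Compare {B, D, E}: total 4.
No size-3 selection does better; minimum is 3.

3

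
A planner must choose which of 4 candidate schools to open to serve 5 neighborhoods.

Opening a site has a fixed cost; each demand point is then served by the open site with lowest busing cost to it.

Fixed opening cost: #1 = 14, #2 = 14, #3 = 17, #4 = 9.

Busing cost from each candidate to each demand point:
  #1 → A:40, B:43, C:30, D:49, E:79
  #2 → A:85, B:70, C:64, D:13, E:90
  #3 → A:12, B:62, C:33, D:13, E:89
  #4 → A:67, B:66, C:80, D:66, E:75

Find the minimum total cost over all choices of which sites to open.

208

Open {#1, #3}: assign each demand point to its cheapest open site.
  A→#3 12, B→#1 43, C→#1 30, D→#3 13, E→#1 79
  busing cost 177, fixed 31 → total 208.
Compare {#1, #3, #4}: busing cost 173 + fixed 40 = 213.
Compare {#3, #4}: busing cost 195 + fixed 26 = 221.
Compare {#1, #2, #3}: busing cost 177 + fixed 45 = 222.
All other subsets cost ≥ 213. Minimum total cost: 208.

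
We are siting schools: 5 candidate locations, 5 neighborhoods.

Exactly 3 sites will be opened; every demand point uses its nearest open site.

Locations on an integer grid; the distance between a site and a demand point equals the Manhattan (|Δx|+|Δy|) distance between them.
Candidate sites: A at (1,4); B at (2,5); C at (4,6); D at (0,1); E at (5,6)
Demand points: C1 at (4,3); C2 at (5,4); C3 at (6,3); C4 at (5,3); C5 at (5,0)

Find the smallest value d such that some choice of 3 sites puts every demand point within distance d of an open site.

6

Open {A, B, D}.
  Farthest demand point is C3 at distance 6 (to A); all others are ≤ 6.
With {A, B, E} the worst case is 6.
With {A, C, D} the worst case is 6.
No size-3 selection achieves below 6.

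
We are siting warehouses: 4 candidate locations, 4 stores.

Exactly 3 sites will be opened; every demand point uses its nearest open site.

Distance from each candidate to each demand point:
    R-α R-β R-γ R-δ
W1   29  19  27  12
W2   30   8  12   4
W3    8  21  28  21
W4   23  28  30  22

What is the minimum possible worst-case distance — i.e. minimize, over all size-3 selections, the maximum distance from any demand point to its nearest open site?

12

Open {W1, W2, W3}.
  Farthest demand point is R-γ at distance 12 (to W2); all others are ≤ 12.
With {W2, W3, W4} the worst case is 12.
With {W1, W2, W4} the worst case is 23.
No size-3 selection achieves below 12.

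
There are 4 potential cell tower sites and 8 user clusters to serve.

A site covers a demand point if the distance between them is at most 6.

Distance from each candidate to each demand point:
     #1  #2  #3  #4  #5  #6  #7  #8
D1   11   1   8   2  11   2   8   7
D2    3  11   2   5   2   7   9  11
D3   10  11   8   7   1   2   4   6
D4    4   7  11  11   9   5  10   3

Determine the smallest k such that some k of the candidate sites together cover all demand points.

3

Coverage sets (demand points within 6 of each site):
  D1: {#2, #4, #6}
  D2: {#1, #3, #4, #5}
  D3: {#5, #6, #7, #8}
  D4: {#1, #6, #8}
No 2 sites suffice: every size-2 union leaves at least one demand point uncovered.
But {D1, D2, D3} covers everything, so the minimum is 3.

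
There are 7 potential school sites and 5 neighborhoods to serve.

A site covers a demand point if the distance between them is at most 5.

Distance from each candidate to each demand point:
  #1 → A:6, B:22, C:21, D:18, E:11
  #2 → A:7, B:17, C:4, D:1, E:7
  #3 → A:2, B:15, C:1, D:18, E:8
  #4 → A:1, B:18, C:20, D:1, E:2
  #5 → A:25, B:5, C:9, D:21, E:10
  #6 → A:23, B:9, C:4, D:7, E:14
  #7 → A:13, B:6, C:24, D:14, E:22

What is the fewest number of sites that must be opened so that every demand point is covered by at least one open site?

Coverage sets (demand points within 5 of each site):
  #1: {}
  #2: {C, D}
  #3: {A, C}
  #4: {A, D, E}
  #5: {B}
  #6: {C}
  #7: {}
No 2 sites suffice: every size-2 union leaves at least one demand point uncovered.
But {#2, #4, #5} covers everything, so the minimum is 3.

3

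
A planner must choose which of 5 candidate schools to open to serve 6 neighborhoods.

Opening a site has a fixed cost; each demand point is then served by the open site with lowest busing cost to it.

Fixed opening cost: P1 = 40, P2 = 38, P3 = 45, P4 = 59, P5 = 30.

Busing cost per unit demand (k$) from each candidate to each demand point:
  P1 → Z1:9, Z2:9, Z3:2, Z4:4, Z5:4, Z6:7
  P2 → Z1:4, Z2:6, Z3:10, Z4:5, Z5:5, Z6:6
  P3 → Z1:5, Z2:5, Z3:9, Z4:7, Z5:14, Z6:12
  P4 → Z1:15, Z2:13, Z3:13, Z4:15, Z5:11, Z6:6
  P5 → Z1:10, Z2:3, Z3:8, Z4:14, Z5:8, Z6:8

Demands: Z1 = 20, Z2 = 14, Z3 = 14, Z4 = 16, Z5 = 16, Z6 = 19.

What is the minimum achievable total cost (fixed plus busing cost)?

Open {P1, P2, P5}: assign each demand point to its cheapest open site.
  Z1→P2 20×4=80, Z2→P5 14×3=42, Z3→P1 14×2=28, Z4→P1 16×4=64, Z5→P1 16×4=64, Z6→P2 19×6=114
  busing cost 392, fixed 108 → total 500.
Compare {P1, P2}: busing cost 434 + fixed 78 = 512.
Compare {P1, P2, P3}: busing cost 420 + fixed 123 = 543.
Compare {P1, P3}: busing cost 459 + fixed 85 = 544.
All other subsets cost ≥ 512. Minimum total cost: 500.

500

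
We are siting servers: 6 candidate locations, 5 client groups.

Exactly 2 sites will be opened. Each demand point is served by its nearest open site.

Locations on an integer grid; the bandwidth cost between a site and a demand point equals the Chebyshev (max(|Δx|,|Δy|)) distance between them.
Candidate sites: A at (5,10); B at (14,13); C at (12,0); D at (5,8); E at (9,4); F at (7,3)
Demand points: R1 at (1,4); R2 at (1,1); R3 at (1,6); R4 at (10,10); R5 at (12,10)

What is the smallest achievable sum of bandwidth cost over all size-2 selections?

22

Open {B, D}.
  R1→D 4, R2→D 7, R3→D 4, R4→B 4, R5→B 3  ⇒ total 22.
Compare {B, F}: total 25.
Compare {A, B}: total 26.
No size-2 selection does better; minimum is 22.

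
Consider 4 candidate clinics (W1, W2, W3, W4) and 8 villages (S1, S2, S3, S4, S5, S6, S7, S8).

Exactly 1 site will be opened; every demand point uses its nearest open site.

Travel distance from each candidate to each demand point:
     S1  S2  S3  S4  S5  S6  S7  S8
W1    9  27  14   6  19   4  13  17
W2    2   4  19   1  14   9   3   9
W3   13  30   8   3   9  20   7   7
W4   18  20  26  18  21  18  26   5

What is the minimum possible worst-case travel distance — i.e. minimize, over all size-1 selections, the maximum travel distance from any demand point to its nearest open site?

19

Open {W2}.
  Farthest demand point is S3 at travel distance 19 (to W2); all others are ≤ 19.
With {W4} the worst case is 26.
With {W1} the worst case is 27.
No size-1 selection achieves below 19.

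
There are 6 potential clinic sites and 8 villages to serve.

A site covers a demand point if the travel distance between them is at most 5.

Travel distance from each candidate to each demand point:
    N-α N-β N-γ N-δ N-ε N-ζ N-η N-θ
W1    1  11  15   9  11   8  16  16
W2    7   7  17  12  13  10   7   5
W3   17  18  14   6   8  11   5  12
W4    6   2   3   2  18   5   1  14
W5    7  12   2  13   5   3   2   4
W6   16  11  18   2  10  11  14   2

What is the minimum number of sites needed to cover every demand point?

Coverage sets (demand points within 5 of each site):
  W1: {N-α}
  W2: {N-θ}
  W3: {N-η}
  W4: {N-β, N-γ, N-δ, N-ζ, N-η}
  W5: {N-γ, N-ε, N-ζ, N-η, N-θ}
  W6: {N-δ, N-θ}
No 2 sites suffice: every size-2 union leaves at least one demand point uncovered.
But {W1, W4, W5} covers everything, so the minimum is 3.

3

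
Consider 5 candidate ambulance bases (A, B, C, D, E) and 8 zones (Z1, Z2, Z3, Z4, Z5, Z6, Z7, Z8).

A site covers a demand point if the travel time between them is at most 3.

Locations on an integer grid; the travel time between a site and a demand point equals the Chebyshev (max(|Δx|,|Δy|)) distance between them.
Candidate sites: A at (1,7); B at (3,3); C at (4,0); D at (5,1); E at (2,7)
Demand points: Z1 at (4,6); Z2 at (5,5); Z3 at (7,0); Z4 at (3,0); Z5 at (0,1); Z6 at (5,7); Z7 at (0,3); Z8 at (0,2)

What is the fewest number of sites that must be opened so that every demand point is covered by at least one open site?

Coverage sets (demand points within 3 of each site):
  A: {Z1}
  B: {Z1, Z2, Z4, Z5, Z7, Z8}
  C: {Z3, Z4}
  D: {Z3, Z4}
  E: {Z1, Z2, Z6}
No 2 sites suffice: every size-2 union leaves at least one demand point uncovered.
But {B, C, E} covers everything, so the minimum is 3.

3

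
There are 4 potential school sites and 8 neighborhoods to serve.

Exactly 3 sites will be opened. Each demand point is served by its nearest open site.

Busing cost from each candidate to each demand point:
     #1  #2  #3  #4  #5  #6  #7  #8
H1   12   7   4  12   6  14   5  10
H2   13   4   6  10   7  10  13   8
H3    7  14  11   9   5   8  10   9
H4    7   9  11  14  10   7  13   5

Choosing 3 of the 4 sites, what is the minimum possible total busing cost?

48

Open {H1, H2, H4}.
  #1→H4 7, #2→H2 4, #3→H1 4, #4→H2 10, #5→H1 6, #6→H4 7, #7→H1 5, #8→H4 5  ⇒ total 48.
Compare {H1, H3, H4}: total 49.
Compare {H1, H2, H3}: total 50.
No size-3 selection does better; minimum is 48.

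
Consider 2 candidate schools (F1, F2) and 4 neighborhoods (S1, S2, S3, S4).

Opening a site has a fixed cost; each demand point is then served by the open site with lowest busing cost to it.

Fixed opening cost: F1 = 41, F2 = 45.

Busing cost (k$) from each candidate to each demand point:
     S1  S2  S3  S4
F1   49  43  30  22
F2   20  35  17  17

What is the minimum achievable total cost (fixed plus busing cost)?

134

Open {F2}: assign each demand point to its cheapest open site.
  S1→F2 20, S2→F2 35, S3→F2 17, S4→F2 17
  busing cost 89, fixed 45 → total 134.
Compare {F1, F2}: busing cost 89 + fixed 86 = 175.
Compare {F1}: busing cost 144 + fixed 41 = 185.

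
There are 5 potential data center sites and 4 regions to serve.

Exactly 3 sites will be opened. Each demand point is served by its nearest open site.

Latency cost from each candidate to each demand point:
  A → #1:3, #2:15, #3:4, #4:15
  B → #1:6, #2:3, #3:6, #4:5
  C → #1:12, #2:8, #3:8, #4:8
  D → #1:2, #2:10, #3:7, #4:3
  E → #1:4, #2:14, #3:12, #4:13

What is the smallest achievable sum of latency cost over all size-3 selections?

Open {A, B, D}.
  #1→D 2, #2→B 3, #3→A 4, #4→D 3  ⇒ total 12.
Compare {B, C, D}: total 14.
Compare {B, D, E}: total 14.
No size-3 selection does better; minimum is 12.

12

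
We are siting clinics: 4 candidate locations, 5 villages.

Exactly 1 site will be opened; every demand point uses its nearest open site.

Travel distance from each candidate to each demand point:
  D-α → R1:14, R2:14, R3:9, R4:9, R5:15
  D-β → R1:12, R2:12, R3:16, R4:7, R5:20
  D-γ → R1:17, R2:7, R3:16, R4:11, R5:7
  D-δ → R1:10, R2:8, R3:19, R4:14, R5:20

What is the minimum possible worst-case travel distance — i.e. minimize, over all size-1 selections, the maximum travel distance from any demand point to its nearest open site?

15

Open {D-α}.
  Farthest demand point is R5 at travel distance 15 (to D-α); all others are ≤ 15.
With {D-γ} the worst case is 17.
With {D-β} the worst case is 20.
No size-1 selection achieves below 15.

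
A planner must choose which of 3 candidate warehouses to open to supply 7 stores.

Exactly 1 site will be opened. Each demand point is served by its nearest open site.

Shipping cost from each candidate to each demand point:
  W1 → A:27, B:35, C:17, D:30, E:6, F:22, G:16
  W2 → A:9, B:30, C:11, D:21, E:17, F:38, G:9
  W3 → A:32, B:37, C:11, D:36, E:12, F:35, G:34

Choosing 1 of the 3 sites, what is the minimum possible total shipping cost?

135

Open {W2}.
  A→W2 9, B→W2 30, C→W2 11, D→W2 21, E→W2 17, F→W2 38, G→W2 9  ⇒ total 135.
Compare {W1}: total 153.
Compare {W3}: total 197.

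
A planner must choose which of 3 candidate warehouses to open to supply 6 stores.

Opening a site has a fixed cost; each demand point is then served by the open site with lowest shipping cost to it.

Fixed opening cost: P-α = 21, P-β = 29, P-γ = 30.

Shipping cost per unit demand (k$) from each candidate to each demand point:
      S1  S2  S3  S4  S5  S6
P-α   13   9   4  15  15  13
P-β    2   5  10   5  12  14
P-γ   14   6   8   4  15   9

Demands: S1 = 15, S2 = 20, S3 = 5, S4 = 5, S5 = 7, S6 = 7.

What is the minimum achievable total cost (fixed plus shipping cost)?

Open {P-β, P-γ}: assign each demand point to its cheapest open site.
  S1→P-β 15×2=30, S2→P-β 20×5=100, S3→P-γ 5×8=40, S4→P-γ 5×4=20, S5→P-β 7×12=84, S6→P-γ 7×9=63
  shipping cost 337, fixed 59 → total 396.
Compare {P-α, P-β, P-γ}: shipping cost 317 + fixed 80 = 397.
Compare {P-α, P-β}: shipping cost 350 + fixed 50 = 400.
Compare {P-β}: shipping cost 387 + fixed 29 = 416.
All other subsets cost ≥ 397. Minimum total cost: 396.

396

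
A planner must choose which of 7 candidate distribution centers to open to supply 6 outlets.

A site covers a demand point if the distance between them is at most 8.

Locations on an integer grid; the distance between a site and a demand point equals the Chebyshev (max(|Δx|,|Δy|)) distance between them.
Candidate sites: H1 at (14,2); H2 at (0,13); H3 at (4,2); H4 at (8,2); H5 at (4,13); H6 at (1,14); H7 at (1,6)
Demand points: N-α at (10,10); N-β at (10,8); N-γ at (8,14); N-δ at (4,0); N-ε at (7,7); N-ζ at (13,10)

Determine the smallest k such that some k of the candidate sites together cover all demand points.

2

Coverage sets (demand points within 8 of each site):
  H1: {N-α, N-β, N-ε, N-ζ}
  H2: {N-γ, N-ε}
  H3: {N-α, N-β, N-δ, N-ε}
  H4: {N-α, N-β, N-δ, N-ε, N-ζ}
  H5: {N-α, N-β, N-γ, N-ε}
  H6: {N-γ, N-ε}
  H7: {N-γ, N-δ, N-ε}
No single site covers all 6 demand points.
But {H1, H7} covers everything, so the minimum is 2.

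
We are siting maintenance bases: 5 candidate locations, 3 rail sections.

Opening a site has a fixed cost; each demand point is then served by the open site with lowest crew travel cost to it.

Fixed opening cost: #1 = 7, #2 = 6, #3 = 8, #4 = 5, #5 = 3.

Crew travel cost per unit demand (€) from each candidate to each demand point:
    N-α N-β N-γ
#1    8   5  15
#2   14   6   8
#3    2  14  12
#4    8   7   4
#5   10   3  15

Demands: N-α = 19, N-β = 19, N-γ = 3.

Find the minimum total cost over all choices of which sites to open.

123

Open {#3, #4, #5}: assign each demand point to its cheapest open site.
  N-α→#3 19×2=38, N-β→#5 19×3=57, N-γ→#4 3×4=12
  crew travel cost 107, fixed 16 → total 123.
Compare {#2, #3, #4, #5}: crew travel cost 107 + fixed 22 = 129.
Compare {#1, #3, #4, #5}: crew travel cost 107 + fixed 23 = 130.
Compare {#2, #3, #5}: crew travel cost 119 + fixed 17 = 136.
All other subsets cost ≥ 129. Minimum total cost: 123.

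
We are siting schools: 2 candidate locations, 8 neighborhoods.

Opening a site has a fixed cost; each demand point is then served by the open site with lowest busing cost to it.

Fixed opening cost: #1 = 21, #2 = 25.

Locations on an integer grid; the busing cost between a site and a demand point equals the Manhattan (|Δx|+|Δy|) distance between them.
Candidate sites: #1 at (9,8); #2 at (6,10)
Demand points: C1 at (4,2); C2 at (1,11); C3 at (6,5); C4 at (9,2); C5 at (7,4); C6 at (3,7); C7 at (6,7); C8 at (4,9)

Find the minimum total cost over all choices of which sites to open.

76

Open {#2}: assign each demand point to its cheapest open site.
  C1→#2 10, C2→#2 6, C3→#2 5, C4→#2 11, C5→#2 7, C6→#2 6, C7→#2 3, C8→#2 3
  busing cost 51, fixed 25 → total 76.
Compare {#1}: busing cost 57 + fixed 21 = 78.
Compare {#1, #2}: busing cost 45 + fixed 46 = 91.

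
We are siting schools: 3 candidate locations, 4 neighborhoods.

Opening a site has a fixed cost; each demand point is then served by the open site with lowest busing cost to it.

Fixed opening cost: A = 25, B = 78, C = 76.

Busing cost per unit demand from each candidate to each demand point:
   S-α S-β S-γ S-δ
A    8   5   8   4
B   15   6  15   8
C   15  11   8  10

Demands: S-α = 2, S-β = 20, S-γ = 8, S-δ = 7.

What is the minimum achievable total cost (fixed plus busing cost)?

Open {A}: assign each demand point to its cheapest open site.
  S-α→A 2×8=16, S-β→A 20×5=100, S-γ→A 8×8=64, S-δ→A 7×4=28
  busing cost 208, fixed 25 → total 233.
Compare {A, C}: busing cost 208 + fixed 101 = 309.
Compare {A, B}: busing cost 208 + fixed 103 = 311.
Compare {A, B, C}: busing cost 208 + fixed 179 = 387.
All other subsets cost ≥ 309. Minimum total cost: 233.

233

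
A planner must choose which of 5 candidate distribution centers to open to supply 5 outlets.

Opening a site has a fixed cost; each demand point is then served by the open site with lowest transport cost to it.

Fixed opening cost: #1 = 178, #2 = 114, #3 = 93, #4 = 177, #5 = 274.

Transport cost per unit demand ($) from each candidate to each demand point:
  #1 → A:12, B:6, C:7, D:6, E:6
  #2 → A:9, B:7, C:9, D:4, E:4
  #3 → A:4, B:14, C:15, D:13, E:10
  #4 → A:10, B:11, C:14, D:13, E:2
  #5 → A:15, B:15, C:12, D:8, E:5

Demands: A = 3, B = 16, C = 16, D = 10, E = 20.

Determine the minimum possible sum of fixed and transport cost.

517

Open {#2}: assign each demand point to its cheapest open site.
  A→#2 3×9=27, B→#2 16×7=112, C→#2 16×9=144, D→#2 10×4=40, E→#2 20×4=80
  transport cost 403, fixed 114 → total 517.
Compare {#2, #3}: transport cost 388 + fixed 207 = 595.
Compare {#1}: transport cost 424 + fixed 178 = 602.
Compare {#1, #2}: transport cost 355 + fixed 292 = 647.
All other subsets cost ≥ 595. Minimum total cost: 517.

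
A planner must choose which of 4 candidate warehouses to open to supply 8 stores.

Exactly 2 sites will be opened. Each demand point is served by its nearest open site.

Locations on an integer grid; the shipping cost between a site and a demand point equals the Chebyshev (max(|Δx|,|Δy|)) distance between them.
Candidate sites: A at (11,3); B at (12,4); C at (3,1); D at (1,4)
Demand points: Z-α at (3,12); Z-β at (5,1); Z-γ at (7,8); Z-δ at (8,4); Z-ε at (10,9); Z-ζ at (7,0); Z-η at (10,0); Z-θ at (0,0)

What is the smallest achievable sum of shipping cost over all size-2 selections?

Open {A, C}.
  Z-α→A 9, Z-β→C 2, Z-γ→A 5, Z-δ→A 3, Z-ε→A 6, Z-ζ→A 4, Z-η→A 3, Z-θ→C 3  ⇒ total 35.
Compare {B, C}: total 36.
Compare {A, D}: total 37.
No size-2 selection does better; minimum is 35.

35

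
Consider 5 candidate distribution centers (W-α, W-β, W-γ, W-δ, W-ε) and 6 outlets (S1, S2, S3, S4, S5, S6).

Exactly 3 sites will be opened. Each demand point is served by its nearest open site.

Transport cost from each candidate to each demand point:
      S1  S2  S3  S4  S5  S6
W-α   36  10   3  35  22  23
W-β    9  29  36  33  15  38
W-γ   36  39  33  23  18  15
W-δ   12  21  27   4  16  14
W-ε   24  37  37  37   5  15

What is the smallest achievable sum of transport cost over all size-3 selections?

Open {W-α, W-δ, W-ε}.
  S1→W-δ 12, S2→W-α 10, S3→W-α 3, S4→W-δ 4, S5→W-ε 5, S6→W-δ 14  ⇒ total 48.
Compare {W-α, W-β, W-δ}: total 55.
Compare {W-α, W-γ, W-δ}: total 59.
No size-3 selection does better; minimum is 48.

48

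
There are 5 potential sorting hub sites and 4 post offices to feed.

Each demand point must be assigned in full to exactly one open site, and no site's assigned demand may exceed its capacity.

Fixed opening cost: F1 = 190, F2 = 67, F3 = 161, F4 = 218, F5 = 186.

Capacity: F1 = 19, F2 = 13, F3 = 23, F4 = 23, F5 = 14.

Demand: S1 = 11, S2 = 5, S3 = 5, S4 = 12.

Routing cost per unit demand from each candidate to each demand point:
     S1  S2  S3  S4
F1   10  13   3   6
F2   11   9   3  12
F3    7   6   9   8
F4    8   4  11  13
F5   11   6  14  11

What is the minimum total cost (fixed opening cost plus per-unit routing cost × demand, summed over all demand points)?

461

Open {F2, F3}; cheapest assignment that respects the capacities:
  F2 (cap 13, load 10): S2, S3 — cost 5×9 + 5×3 = 60
  F3 (cap 23, load 23): S1, S4 — cost 11×7 + 12×8 = 173
  Shipping 233, fixed 228 → total 461.
  Any other capacity-feasible assignment to {F2, F3} ships for at least 233.
Compare {F1, F3}: its best feasible assignment gives total 545.
Compare {F2, F4}: its best feasible assignment gives total 589.
Every other set of open sites that can feasibly serve all demand totals ≥ 545 even under its best assignment. Minimum: 461.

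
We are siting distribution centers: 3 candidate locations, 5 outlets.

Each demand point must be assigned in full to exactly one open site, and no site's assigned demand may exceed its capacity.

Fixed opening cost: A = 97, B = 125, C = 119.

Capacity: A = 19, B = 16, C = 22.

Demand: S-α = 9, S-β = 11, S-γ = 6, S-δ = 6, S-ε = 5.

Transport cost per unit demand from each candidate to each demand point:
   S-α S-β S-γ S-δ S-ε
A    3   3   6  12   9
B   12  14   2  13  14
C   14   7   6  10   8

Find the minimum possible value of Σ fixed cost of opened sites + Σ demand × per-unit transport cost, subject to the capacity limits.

456

Open {A, C}; cheapest assignment that respects the capacities:
  A (cap 19, load 15): S-α, S-γ — cost 9×3 + 6×6 = 63
  C (cap 22, load 22): S-β, S-δ, S-ε — cost 11×7 + 6×10 + 5×8 = 177
  Shipping 240, fixed 216 → total 456.
  Any other capacity-feasible assignment to {A, C} ships for at least 240.
Compare {B, C}: its best feasible assignment gives total 541.
Compare {A, B, C}: its best feasible assignment gives total 557.
Every other set of open sites that can feasibly serve all demand totals ≥ 541 even under its best assignment. Minimum: 456.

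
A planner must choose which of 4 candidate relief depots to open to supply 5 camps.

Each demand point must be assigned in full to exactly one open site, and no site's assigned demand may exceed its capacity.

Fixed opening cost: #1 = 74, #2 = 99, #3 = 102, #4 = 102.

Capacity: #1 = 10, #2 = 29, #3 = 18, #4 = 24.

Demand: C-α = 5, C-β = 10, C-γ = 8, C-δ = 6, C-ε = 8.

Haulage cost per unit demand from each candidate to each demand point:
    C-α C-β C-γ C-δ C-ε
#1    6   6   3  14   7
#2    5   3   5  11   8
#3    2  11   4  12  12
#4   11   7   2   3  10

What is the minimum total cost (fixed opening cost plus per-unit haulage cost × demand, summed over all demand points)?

354

Open {#2, #4}; cheapest assignment that respects the capacities:
  #2 (cap 29, load 23): C-α, C-β, C-ε — cost 5×5 + 10×3 + 8×8 = 119
  #4 (cap 24, load 14): C-γ, C-δ — cost 8×2 + 6×3 = 34
  Shipping 153, fixed 201 → total 354.
  Any other capacity-feasible assignment to {#2, #4} ships for at least 153.
Compare {#1, #2}: its best feasible assignment gives total 382.
Compare {#2, #3}: its best feasible assignment gives total 403.
Every other set of open sites that can feasibly serve all demand totals ≥ 382 even under its best assignment. Minimum: 354.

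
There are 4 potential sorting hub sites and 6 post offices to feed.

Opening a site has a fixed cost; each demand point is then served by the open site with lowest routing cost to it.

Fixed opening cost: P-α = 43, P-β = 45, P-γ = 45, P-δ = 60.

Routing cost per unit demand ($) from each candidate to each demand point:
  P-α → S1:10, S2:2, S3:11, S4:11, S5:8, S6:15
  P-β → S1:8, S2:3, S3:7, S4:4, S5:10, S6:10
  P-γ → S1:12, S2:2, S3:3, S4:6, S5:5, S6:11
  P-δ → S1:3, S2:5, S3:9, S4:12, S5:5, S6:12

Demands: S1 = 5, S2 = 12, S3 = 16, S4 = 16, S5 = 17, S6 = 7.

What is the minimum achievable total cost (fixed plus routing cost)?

Open {P-β, P-γ}: assign each demand point to its cheapest open site.
  S1→P-β 5×8=40, S2→P-γ 12×2=24, S3→P-γ 16×3=48, S4→P-β 16×4=64, S5→P-γ 17×5=85, S6→P-β 7×10=70
  routing cost 331, fixed 90 → total 421.
Compare {P-γ}: routing cost 390 + fixed 45 = 435.
Compare {P-γ, P-δ}: routing cost 345 + fixed 105 = 450.
Compare {P-β, P-γ, P-δ}: routing cost 306 + fixed 150 = 456.
All other subsets cost ≥ 435. Minimum total cost: 421.

421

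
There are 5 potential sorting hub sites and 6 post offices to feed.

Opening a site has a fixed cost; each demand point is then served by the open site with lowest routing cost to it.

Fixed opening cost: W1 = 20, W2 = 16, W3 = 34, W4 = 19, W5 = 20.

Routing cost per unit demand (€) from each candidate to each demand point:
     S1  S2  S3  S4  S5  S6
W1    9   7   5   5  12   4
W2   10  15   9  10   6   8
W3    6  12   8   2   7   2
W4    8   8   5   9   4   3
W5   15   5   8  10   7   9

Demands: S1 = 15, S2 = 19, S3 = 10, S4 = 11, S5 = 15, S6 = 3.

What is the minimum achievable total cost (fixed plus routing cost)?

Open {W3, W4, W5}: assign each demand point to its cheapest open site.
  S1→W3 15×6=90, S2→W5 19×5=95, S3→W4 10×5=50, S4→W3 11×2=22, S5→W4 15×4=60, S6→W3 3×2=6
  routing cost 323, fixed 73 → total 396.
Compare {W2, W3, W4, W5}: routing cost 323 + fixed 89 = 412.
Compare {W1, W3, W4, W5}: routing cost 323 + fixed 93 = 416.
Compare {W1, W2, W3, W4, W5}: routing cost 323 + fixed 109 = 432.
All other subsets cost ≥ 412. Minimum total cost: 396.

396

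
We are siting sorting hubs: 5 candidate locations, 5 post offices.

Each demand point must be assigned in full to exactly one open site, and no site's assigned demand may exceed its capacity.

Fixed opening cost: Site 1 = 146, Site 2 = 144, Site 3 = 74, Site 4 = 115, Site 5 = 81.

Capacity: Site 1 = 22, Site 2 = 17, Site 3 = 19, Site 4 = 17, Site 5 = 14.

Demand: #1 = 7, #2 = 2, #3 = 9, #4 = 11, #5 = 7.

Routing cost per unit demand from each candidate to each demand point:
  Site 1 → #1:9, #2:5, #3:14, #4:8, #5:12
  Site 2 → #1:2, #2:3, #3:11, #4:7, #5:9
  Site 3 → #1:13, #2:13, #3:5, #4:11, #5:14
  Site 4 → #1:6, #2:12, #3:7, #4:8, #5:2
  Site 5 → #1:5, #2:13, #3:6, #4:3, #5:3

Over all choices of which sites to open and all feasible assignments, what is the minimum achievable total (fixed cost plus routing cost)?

Open {Site 3, Site 4, Site 5}; cheapest assignment that respects the capacities:
  Site 3 (cap 19, load 9): #3 — cost 9×5 = 45
  Site 4 (cap 17, load 16): #1, #2, #5 — cost 7×6 + 2×12 + 7×2 = 80
  Site 5 (cap 14, load 11): #4 — cost 11×3 = 33
  Shipping 158, fixed 270 → total 428.
  Any other capacity-feasible assignment to {Site 3, Site 4, Site 5} ships for at least 158.
Compare {Site 2, Site 3, Site 5}: its best feasible assignment gives total 460.
Compare {Site 2, Site 4, Site 5}: its best feasible assignment gives total 470.
Every other set of open sites that can feasibly serve all demand totals ≥ 460 even under its best assignment. Minimum: 428.

428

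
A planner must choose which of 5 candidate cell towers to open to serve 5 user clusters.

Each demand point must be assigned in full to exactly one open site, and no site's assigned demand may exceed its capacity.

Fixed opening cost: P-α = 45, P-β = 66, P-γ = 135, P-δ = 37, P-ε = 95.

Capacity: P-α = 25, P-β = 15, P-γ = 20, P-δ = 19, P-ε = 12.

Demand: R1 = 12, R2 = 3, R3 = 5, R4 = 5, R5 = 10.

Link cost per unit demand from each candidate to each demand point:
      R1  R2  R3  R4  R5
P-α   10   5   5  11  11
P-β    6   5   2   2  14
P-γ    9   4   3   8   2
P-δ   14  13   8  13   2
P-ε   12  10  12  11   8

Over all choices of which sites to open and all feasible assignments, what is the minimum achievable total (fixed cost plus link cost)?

317

Open {P-α, P-δ}; cheapest assignment that respects the capacities:
  P-α (cap 25, load 25): R1, R2, R3, R4 — cost 12×10 + 3×5 + 5×5 + 5×11 = 215
  P-δ (cap 19, load 10): R5 — cost 10×2 = 20
  Shipping 235, fixed 82 → total 317.
  Any other capacity-feasible assignment to {P-α, P-δ} ships for at least 235.
Compare {P-α, P-β, P-δ}: its best feasible assignment gives total 323.
Compare {P-β, P-γ}: its best feasible assignment gives total 363.
Every other set of open sites that can feasibly serve all demand totals ≥ 323 even under its best assignment. Minimum: 317.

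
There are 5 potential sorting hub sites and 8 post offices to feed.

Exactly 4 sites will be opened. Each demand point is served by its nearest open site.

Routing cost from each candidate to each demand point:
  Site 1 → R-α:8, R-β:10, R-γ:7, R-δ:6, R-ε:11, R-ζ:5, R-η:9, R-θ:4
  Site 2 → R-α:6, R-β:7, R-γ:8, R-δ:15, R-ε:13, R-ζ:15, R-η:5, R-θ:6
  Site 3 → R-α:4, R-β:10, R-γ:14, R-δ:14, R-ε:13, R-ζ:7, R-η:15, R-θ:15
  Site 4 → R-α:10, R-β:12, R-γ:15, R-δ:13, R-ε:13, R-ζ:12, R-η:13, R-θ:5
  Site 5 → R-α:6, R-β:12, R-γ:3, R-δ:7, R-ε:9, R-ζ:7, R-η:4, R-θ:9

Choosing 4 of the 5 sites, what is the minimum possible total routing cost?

Open {Site 1, Site 2, Site 3, Site 5}.
  R-α→Site 3 4, R-β→Site 2 7, R-γ→Site 5 3, R-δ→Site 1 6, R-ε→Site 5 9, R-ζ→Site 1 5, R-η→Site 5 4, R-θ→Site 1 4  ⇒ total 42.
Compare {Site 1, Site 2, Site 4, Site 5}: total 44.
Compare {Site 1, Site 3, Site 4, Site 5}: total 45.
No size-4 selection does better; minimum is 42.

42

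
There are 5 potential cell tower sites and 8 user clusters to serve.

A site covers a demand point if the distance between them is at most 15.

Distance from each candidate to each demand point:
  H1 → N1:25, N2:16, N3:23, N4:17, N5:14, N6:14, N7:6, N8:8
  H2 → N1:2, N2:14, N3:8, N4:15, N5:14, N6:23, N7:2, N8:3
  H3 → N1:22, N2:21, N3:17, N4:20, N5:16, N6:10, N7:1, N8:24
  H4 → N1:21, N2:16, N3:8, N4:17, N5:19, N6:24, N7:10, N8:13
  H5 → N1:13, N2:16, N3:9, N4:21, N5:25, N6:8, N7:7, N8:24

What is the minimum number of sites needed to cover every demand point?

2

Coverage sets (demand points within 15 of each site):
  H1: {N5, N6, N7, N8}
  H2: {N1, N2, N3, N4, N5, N7, N8}
  H3: {N6, N7}
  H4: {N3, N7, N8}
  H5: {N1, N3, N6, N7}
No single site covers all 8 demand points.
But {H1, H2} covers everything, so the minimum is 2.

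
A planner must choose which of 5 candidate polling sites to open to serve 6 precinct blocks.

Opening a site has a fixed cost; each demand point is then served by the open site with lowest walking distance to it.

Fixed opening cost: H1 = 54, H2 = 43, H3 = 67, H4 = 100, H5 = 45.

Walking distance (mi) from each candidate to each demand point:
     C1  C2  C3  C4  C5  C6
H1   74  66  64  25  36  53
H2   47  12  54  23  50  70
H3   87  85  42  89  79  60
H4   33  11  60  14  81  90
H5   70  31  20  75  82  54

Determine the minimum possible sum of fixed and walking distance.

294

Open {H2, H5}: assign each demand point to its cheapest open site.
  C1→H2 47, C2→H2 12, C3→H5 20, C4→H2 23, C5→H2 50, C6→H5 54
  walking distance 206, fixed 88 → total 294.
Compare {H2}: walking distance 256 + fixed 43 = 299.
Compare {H1, H2}: walking distance 225 + fixed 97 = 322.
Compare {H1, H2, H5}: walking distance 191 + fixed 142 = 333.
All other subsets cost ≥ 299. Minimum total cost: 294.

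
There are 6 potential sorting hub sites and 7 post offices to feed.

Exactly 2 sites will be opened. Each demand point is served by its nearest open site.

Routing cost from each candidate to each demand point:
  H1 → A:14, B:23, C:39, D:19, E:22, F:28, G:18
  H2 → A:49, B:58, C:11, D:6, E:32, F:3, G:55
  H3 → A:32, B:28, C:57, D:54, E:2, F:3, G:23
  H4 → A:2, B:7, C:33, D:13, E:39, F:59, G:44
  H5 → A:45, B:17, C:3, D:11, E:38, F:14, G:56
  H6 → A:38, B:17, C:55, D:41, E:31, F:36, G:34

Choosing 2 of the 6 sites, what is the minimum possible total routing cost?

Open {H3, H4}.
  A→H4 2, B→H4 7, C→H4 33, D→H4 13, E→H3 2, F→H3 3, G→H3 23  ⇒ total 83.
Compare {H3, H5}: total 91.
Compare {H1, H2}: total 97.
No size-2 selection does better; minimum is 83.

83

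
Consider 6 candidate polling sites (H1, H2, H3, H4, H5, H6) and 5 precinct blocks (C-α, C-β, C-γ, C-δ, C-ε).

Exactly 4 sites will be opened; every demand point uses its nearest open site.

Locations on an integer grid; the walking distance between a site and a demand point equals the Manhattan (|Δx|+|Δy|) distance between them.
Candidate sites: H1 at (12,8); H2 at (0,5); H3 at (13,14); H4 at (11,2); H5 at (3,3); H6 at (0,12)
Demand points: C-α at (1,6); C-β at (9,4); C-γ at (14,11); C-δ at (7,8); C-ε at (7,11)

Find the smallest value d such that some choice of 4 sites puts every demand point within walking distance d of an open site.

Open {H1, H2, H3, H4}.
  Farthest demand point is C-ε at walking distance 8 (to H1); all others are ≤ 8.
With {H1, H2, H3, H5} the worst case is 8.
With {H1, H2, H3, H6} the worst case is 8.
No size-4 selection achieves below 8.

8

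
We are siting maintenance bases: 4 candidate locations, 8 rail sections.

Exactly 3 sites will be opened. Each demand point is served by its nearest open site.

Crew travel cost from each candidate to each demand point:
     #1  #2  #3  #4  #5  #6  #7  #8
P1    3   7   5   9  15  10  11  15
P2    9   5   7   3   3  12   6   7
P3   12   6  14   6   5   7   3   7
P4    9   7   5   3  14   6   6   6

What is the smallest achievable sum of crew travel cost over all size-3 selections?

36

Open {P1, P2, P3}.
  #1→P1 3, #2→P2 5, #3→P1 5, #4→P2 3, #5→P2 3, #6→P3 7, #7→P3 3, #8→P2 7  ⇒ total 36.
Compare {P1, P2, P4}: total 37.
Compare {P1, P3, P4}: total 37.
No size-3 selection does better; minimum is 36.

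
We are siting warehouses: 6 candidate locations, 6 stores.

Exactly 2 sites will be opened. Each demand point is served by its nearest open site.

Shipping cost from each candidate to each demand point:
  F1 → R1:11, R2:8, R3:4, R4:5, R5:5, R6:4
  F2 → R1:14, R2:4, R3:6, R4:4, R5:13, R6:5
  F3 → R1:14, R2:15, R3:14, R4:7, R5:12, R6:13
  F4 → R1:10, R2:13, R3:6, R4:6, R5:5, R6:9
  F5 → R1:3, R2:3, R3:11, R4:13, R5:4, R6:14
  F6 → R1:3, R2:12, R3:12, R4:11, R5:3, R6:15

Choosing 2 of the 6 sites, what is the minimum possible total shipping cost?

Open {F1, F5}.
  R1→F5 3, R2→F5 3, R3→F1 4, R4→F1 5, R5→F5 4, R6→F1 4  ⇒ total 23.
Compare {F2, F5}: total 25.
Compare {F2, F6}: total 25.
No size-2 selection does better; minimum is 23.

23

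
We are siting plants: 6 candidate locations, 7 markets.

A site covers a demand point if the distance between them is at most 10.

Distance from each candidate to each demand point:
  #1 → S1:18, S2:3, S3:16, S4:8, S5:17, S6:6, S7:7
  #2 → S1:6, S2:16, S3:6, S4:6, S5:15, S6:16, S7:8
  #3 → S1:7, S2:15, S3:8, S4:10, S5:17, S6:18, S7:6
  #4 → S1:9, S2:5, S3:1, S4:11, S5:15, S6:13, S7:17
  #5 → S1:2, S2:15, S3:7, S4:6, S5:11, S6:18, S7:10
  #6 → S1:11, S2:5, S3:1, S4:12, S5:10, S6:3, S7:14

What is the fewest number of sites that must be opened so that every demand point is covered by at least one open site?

Coverage sets (demand points within 10 of each site):
  #1: {S2, S4, S6, S7}
  #2: {S1, S3, S4, S7}
  #3: {S1, S3, S4, S7}
  #4: {S1, S2, S3}
  #5: {S1, S3, S4, S7}
  #6: {S2, S3, S5, S6}
No single site covers all 7 demand points.
But {#2, #6} covers everything, so the minimum is 2.

2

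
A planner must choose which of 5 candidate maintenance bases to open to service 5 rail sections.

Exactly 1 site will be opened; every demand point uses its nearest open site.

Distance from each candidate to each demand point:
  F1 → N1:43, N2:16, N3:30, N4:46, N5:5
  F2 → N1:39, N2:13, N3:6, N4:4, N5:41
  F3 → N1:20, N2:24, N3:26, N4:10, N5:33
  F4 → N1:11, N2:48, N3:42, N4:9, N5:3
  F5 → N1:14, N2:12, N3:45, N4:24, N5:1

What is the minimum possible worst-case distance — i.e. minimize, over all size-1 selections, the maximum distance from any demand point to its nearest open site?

33

Open {F3}.
  Farthest demand point is N5 at distance 33 (to F3); all others are ≤ 33.
With {F2} the worst case is 41.
With {F5} the worst case is 45.
No size-1 selection achieves below 33.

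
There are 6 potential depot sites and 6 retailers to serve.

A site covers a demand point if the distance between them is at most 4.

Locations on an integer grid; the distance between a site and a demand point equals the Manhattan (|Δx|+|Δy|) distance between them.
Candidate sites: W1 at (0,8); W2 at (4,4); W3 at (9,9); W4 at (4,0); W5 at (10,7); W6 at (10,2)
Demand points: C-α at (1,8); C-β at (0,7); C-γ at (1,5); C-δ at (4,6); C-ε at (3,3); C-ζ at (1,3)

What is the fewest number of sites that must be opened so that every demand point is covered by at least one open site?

Coverage sets (demand points within 4 of each site):
  W1: {C-α, C-β, C-γ}
  W2: {C-γ, C-δ, C-ε, C-ζ}
  W3: {}
  W4: {C-ε}
  W5: {}
  W6: {}
No single site covers all 6 demand points.
But {W1, W2} covers everything, so the minimum is 2.

2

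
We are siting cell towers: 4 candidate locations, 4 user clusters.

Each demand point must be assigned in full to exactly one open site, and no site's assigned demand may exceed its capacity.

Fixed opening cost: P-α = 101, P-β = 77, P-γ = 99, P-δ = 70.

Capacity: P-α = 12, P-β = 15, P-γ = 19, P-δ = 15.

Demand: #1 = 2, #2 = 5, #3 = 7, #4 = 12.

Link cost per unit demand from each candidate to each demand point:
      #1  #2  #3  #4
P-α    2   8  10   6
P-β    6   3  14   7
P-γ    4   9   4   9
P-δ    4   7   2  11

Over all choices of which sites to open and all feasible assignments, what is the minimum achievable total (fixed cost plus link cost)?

Open {P-β, P-δ}; cheapest assignment that respects the capacities:
  P-β (cap 15, load 12): #4 — cost 12×7 = 84
  P-δ (cap 15, load 14): #1, #2, #3 — cost 2×4 + 5×7 + 7×2 = 57
  Shipping 141, fixed 147 → total 288.
  Any other capacity-feasible assignment to {P-β, P-δ} ships for at least 141.
Compare {P-α, P-δ}: its best feasible assignment gives total 300.
Compare {P-γ, P-δ}: its best feasible assignment gives total 334.
Every other set of open sites that can feasibly serve all demand totals ≥ 300 even under its best assignment. Minimum: 288.

288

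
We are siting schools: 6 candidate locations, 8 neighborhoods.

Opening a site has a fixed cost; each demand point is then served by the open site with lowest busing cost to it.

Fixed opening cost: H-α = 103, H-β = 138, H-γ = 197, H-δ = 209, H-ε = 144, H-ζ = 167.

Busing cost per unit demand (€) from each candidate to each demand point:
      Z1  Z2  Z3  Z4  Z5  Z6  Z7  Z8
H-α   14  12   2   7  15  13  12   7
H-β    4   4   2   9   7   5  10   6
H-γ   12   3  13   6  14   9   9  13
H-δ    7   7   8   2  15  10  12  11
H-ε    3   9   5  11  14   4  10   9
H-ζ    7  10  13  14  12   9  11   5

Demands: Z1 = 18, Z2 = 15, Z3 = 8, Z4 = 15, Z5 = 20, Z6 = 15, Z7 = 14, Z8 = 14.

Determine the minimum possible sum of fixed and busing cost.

Open {H-β}: assign each demand point to its cheapest open site.
  Z1→H-β 18×4=72, Z2→H-β 15×4=60, Z3→H-β 8×2=16, Z4→H-β 15×9=135, Z5→H-β 20×7=140, Z6→H-β 15×5=75, Z7→H-β 14×10=140, Z8→H-β 14×6=84
  busing cost 722, fixed 138 → total 860.
Compare {H-α, H-β}: busing cost 692 + fixed 241 = 933.
Compare {H-β, H-δ}: busing cost 617 + fixed 347 = 964.
Compare {H-β, H-ε}: busing cost 689 + fixed 282 = 971.
All other subsets cost ≥ 933. Minimum total cost: 860.

860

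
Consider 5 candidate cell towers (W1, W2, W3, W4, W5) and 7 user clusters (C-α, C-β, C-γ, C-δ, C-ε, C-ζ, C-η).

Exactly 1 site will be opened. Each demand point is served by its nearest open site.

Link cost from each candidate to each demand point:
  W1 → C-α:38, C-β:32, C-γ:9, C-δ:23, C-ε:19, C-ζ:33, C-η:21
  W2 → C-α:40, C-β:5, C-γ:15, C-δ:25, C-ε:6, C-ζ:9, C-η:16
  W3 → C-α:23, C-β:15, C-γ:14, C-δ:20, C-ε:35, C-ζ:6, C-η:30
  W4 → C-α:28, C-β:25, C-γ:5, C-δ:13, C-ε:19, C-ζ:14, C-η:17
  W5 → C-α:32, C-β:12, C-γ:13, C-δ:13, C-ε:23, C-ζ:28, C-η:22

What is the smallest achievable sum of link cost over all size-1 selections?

Open {W2}.
  C-α→W2 40, C-β→W2 5, C-γ→W2 15, C-δ→W2 25, C-ε→W2 6, C-ζ→W2 9, C-η→W2 16  ⇒ total 116.
Compare {W4}: total 121.
Compare {W3}: total 143.
No size-1 selection does better; minimum is 116.

116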